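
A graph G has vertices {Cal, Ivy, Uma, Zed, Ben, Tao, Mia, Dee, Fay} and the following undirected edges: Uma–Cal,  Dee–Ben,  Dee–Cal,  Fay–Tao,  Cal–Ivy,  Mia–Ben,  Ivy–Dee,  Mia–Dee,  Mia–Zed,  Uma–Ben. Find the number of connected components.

2

Component: {Tao, Fay}
Component: {Cal, Ivy, Uma, Zed, Ben, Mia, Dee}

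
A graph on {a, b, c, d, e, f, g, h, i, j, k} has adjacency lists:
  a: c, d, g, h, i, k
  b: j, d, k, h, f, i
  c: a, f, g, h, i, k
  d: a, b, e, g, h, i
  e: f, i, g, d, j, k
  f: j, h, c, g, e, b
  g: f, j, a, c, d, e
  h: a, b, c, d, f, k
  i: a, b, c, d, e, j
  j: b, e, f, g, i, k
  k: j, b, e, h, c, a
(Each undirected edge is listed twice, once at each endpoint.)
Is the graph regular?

Degrees: a:6, b:6, c:6, d:6, e:6, f:6, g:6, h:6, i:6, j:6, k:6
Every vertex has degree 6, so the graph is 6-regular.

Yes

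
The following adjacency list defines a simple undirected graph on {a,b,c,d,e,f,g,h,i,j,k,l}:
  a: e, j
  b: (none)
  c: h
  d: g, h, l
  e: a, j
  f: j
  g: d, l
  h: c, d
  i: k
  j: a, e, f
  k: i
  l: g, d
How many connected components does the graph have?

Component: {b}
Component: {i, k}
Component: {a, e, f, j}
Component: {c, d, g, h, l}

4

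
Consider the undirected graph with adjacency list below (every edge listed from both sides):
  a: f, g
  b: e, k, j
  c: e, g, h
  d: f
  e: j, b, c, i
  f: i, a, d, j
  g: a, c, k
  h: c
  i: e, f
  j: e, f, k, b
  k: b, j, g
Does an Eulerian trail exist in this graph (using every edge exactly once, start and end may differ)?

Degrees: a:2, b:3, c:3, d:1, e:4, f:4, g:3, h:1, i:2, j:4, k:3
Odd-degree vertices: b, c, d, g, h, k (6 total).
With 6 odd-degree vertices (more than two), no single trail can use every edge.

No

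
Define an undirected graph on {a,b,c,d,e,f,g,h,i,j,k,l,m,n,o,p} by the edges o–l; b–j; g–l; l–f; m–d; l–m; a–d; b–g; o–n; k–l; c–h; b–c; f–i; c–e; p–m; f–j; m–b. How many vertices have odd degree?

10

Degrees: a:1, b:4, c:3, d:2, e:1, f:3, g:2, h:1, i:1, j:2, k:1, l:5, m:4, n:1, o:2, p:1
Odd-degree vertices: a, c, e, f, h, i, k, l, n, p.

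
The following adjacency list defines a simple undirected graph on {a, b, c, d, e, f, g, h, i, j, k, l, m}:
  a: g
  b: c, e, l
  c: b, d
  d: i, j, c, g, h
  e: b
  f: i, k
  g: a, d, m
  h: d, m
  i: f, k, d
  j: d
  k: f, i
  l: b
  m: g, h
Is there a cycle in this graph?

The graph has 13 vertices, 14 edges, and 1 connected component.
One cycle is i-k-f-i.

Yes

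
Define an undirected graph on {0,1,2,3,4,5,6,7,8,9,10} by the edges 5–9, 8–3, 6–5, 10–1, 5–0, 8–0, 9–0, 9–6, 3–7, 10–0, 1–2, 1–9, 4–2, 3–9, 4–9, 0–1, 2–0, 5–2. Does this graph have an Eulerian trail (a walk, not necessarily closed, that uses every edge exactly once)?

Degrees: 0:6, 1:4, 2:4, 3:3, 4:2, 5:4, 6:2, 7:1, 8:2, 9:6, 10:2
Odd-degree vertices: 3, 7 (2 total).
With 2 odd-degree vertices and all edges in one connected piece, an Eulerian trail exists (from 3 to 7).

Yes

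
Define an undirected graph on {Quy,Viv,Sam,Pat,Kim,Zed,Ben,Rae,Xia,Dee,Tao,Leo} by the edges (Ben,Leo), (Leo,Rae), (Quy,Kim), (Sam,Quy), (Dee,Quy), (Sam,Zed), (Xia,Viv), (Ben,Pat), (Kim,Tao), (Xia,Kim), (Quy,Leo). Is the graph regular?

Degrees: Quy:4, Viv:1, Sam:2, Pat:1, Kim:3, Zed:1, Ben:2, Rae:1, Xia:2, Dee:1, Tao:1, Leo:3
Vertex Viv has degree 1 while Quy has degree 4, so the graph is not regular.

No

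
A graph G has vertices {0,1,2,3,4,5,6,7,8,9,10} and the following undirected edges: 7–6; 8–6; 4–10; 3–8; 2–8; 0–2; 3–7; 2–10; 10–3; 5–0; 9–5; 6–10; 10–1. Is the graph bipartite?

Color {1, 2, 3, 4, 5, 6} black and {0, 7, 8, 9, 10} white. No edge joins two same-colored vertices, so the graph is bipartite.

Yes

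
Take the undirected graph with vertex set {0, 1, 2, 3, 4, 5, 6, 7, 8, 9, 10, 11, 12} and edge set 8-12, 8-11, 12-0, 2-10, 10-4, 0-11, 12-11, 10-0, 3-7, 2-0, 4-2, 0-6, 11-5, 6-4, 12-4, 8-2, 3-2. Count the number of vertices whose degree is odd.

6

Degrees: 0:5, 1:0, 2:5, 3:2, 4:4, 5:1, 6:2, 7:1, 8:3, 9:0, 10:3, 11:4, 12:4
Odd-degree vertices: 0, 2, 5, 7, 8, 10.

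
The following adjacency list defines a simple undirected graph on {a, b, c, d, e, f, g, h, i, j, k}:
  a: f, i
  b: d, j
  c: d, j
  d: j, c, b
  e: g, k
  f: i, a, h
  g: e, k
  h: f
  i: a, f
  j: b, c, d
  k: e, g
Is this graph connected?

No

Component: {e, g, k}
Component: {a, f, h, i}
Component: {b, c, d, j}
No edge joins these 3 groups, so the graph is disconnected.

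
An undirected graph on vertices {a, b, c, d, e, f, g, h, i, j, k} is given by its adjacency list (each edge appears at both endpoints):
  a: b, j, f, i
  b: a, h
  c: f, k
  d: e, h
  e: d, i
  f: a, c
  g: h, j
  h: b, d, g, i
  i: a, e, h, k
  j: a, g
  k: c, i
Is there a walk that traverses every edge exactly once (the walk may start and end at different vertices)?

Yes

Degrees: a:4, b:2, c:2, d:2, e:2, f:2, g:2, h:4, i:4, j:2, k:2
Odd-degree vertices: none (0 total).
The non-isolated vertices are connected and exactly 0 have odd degree, so an Eulerian trail exists.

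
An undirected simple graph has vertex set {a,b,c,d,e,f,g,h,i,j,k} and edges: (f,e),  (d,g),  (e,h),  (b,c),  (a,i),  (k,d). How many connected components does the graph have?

Component: {j}
Component: {a, i}
Component: {b, c}
Component: {d, g, k}
Component: {e, f, h}

5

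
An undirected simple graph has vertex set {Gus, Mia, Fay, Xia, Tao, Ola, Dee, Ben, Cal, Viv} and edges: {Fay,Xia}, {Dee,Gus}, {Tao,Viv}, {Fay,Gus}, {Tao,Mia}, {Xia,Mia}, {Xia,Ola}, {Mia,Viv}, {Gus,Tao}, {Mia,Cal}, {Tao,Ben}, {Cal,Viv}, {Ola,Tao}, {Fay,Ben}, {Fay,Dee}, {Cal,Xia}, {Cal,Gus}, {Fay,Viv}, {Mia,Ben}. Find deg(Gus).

Neighbors of Gus: Fay, Tao, Dee, Cal.

4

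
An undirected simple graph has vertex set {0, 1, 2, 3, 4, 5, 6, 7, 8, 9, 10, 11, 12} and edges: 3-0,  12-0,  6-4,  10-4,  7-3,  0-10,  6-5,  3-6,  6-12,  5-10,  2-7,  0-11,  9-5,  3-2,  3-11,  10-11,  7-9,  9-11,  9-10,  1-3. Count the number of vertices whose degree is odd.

4

Degrees: 0:4, 1:1, 2:2, 3:6, 4:2, 5:3, 6:4, 7:3, 8:0, 9:4, 10:5, 11:4, 12:2
Odd-degree vertices: 1, 5, 7, 10.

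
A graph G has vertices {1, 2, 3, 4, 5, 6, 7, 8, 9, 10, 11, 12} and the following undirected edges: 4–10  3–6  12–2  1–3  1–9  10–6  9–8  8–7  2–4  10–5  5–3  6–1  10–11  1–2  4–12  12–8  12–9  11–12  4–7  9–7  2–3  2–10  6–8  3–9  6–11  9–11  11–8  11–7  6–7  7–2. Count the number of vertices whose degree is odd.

4

Degrees: 1:4, 2:6, 3:5, 4:4, 5:2, 6:6, 7:6, 8:5, 9:6, 10:5, 11:6, 12:5
Odd-degree vertices: 3, 8, 10, 12.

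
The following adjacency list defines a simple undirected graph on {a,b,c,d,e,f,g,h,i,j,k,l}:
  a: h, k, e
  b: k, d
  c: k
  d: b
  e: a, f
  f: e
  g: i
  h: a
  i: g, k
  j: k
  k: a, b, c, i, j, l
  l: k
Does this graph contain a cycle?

The graph has 12 vertices, 11 edges, and 1 connected component.
A forest on 12 vertices with 1 component has exactly 11 edges, which matches — so no cycle.

No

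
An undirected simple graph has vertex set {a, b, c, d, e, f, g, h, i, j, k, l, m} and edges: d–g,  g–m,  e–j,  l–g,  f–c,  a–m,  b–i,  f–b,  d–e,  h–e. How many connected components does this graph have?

3

Component: {k}
Component: {b, c, f, i}
Component: {a, d, e, g, h, j, l, m}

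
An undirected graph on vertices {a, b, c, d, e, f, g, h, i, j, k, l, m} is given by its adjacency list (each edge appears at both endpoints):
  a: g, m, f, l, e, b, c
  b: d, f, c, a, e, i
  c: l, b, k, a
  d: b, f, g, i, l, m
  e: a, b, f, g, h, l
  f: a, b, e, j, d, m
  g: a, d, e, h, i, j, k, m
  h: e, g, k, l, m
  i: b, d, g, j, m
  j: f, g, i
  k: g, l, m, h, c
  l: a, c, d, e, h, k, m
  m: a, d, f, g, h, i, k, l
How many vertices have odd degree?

6

Degrees: a:7, b:6, c:4, d:6, e:6, f:6, g:8, h:5, i:5, j:3, k:5, l:7, m:8
Odd-degree vertices: a, h, i, j, k, l.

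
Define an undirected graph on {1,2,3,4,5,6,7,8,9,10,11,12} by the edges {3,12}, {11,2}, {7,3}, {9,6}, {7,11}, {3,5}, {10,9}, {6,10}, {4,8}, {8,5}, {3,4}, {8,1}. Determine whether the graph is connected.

No

Component: {6, 9, 10}
Component: {1, 2, 3, 4, 5, 7, 8, 11, 12}
There are 2 separate components, so the graph is not connected.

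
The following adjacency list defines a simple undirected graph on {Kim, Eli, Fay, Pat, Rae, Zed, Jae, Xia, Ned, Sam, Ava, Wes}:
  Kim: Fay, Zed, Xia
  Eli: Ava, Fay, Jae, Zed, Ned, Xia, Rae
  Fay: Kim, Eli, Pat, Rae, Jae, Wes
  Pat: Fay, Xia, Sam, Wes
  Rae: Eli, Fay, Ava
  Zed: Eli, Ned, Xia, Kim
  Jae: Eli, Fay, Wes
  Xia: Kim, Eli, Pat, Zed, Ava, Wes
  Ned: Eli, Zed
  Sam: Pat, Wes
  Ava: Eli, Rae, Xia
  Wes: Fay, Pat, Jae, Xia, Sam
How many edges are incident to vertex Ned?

2

Neighbors of Ned: Eli, Zed.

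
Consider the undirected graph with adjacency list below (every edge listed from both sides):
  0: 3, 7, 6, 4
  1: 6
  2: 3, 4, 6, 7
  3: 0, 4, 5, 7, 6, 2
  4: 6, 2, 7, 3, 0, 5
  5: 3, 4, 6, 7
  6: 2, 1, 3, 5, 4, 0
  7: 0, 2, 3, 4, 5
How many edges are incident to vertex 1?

1

Neighbors of 1: 6.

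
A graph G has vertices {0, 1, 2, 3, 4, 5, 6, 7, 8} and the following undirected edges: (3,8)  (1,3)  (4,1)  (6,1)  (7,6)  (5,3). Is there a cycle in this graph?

No

|V| = 9, |E| = 6, number of components = 3.
A forest on 9 vertices with 3 components has exactly 6 edges, which matches — so no cycle.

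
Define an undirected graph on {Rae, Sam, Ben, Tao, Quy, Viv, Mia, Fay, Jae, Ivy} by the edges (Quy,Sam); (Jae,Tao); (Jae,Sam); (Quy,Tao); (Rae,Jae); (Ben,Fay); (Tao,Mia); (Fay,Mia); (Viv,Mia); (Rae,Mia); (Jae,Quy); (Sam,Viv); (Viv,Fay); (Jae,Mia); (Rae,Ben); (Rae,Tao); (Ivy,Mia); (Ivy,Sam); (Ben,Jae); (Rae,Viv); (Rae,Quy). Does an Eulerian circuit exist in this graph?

No

Degrees: Rae:6, Sam:4, Ben:3, Tao:4, Quy:4, Viv:4, Mia:6, Fay:3, Jae:6, Ivy:2
Vertices with odd degree: Ben, Fay. An Eulerian circuit requires all degrees even.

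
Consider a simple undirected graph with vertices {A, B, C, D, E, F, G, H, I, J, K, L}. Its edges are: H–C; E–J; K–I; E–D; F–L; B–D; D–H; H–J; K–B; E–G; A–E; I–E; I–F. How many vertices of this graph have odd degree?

8

Degrees: A:1, B:2, C:1, D:3, E:5, F:2, G:1, H:3, I:3, J:2, K:2, L:1
Odd-degree vertices: A, C, D, E, G, H, I, L.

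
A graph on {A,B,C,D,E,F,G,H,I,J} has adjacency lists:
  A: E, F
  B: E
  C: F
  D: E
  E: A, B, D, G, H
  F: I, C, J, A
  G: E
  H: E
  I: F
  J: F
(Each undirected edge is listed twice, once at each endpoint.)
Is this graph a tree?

|V| = 10, |E| = 9.
It is connected with exactly 9 edges, hence acyclic — it is a tree.

Yes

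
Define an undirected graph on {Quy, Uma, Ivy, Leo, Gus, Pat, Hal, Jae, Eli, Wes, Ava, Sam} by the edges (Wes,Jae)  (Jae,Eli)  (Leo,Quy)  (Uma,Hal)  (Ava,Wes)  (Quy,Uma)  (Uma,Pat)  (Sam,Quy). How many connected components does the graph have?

Component: {Ivy}
Component: {Gus}
Component: {Jae, Eli, Wes, Ava}
Component: {Quy, Uma, Leo, Pat, Hal, Sam}

4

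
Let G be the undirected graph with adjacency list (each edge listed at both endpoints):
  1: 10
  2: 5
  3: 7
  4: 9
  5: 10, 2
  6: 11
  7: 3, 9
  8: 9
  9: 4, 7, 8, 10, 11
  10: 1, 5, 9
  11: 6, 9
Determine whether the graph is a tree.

Yes

|V| = 11, |E| = 10.
Connected and |E| = |V| - 1, which characterizes a tree.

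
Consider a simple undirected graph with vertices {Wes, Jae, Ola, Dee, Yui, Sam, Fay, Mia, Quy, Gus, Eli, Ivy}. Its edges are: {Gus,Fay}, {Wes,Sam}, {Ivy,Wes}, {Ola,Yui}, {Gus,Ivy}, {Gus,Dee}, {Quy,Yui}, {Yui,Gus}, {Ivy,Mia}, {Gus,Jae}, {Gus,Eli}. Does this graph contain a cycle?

No

The graph has 12 vertices, 11 edges, and 1 connected component.
Since 11 = 12 - 1, the graph is a forest and contains no cycle.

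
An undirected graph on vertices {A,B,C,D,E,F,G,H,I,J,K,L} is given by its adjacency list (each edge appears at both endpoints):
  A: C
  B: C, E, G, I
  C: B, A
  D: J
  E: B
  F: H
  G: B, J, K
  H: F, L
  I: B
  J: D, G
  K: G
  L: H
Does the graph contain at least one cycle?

No

|V| = 12, |E| = 10, number of components = 2.
Since 10 = 12 - 2, the graph is a forest and contains no cycle.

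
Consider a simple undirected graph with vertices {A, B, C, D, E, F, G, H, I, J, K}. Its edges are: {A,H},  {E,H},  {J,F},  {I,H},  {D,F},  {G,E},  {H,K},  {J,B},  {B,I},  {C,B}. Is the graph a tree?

Yes

The graph has 11 vertices and 10 edges.
It is connected with exactly 10 edges, hence acyclic — it is a tree.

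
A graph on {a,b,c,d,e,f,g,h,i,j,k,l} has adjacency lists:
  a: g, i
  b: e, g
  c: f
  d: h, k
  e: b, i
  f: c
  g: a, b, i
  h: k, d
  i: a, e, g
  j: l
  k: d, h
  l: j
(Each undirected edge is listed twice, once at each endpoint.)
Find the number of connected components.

4

Component: {c, f}
Component: {j, l}
Component: {d, h, k}
Component: {a, b, e, g, i}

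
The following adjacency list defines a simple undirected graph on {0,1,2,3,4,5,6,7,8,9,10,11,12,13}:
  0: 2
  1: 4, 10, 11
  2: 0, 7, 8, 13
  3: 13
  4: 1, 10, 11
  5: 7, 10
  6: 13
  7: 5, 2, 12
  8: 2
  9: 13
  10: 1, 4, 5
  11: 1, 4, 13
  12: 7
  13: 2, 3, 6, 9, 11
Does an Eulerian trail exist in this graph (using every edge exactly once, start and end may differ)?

No

Degrees: 0:1, 1:3, 2:4, 3:1, 4:3, 5:2, 6:1, 7:3, 8:1, 9:1, 10:3, 11:3, 12:1, 13:5
Odd-degree vertices: 0, 1, 3, 4, 6, 7, 8, 9, 10, 11, 12, 13 (12 total).
An Eulerian trail requires 0 or 2 odd-degree vertices; here there are 12.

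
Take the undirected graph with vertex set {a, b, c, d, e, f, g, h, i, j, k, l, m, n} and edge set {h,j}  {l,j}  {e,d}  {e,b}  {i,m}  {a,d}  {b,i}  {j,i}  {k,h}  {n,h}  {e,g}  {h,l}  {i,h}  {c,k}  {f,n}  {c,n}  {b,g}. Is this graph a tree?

The graph has 14 vertices and 17 edges.
Connected but with 17 > 13 edges, so it has a cycle and is not a tree.

No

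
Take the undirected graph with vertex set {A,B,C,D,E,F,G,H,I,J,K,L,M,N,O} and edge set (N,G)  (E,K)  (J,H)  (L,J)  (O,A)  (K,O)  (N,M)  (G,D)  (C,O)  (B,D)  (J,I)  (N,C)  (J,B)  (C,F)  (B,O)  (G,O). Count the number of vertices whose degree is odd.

Degrees: A:1, B:3, C:3, D:2, E:1, F:1, G:3, H:1, I:1, J:4, K:2, L:1, M:1, N:3, O:5
Odd-degree vertices: A, B, C, E, F, G, H, I, L, M, N, O.

12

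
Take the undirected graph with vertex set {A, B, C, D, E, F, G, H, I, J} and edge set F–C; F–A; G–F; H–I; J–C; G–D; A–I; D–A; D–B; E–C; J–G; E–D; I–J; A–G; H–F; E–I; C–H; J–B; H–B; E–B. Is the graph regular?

Yes

Degrees: A:4, B:4, C:4, D:4, E:4, F:4, G:4, H:4, I:4, J:4
Every vertex has degree 4, so the graph is 4-regular.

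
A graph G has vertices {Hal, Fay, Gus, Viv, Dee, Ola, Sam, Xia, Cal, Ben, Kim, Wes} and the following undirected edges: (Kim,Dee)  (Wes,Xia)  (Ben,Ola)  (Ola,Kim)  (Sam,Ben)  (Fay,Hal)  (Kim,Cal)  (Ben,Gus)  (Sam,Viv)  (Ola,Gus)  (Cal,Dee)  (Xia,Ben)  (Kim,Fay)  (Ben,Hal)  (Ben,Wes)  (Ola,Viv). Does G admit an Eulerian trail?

Degrees: Hal:2, Fay:2, Gus:2, Viv:2, Dee:2, Ola:4, Sam:2, Xia:2, Cal:2, Ben:6, Kim:4, Wes:2
Odd-degree vertices: none (0 total).
With 0 odd-degree vertices and all edges in one connected piece, an Eulerian trail exists.

Yes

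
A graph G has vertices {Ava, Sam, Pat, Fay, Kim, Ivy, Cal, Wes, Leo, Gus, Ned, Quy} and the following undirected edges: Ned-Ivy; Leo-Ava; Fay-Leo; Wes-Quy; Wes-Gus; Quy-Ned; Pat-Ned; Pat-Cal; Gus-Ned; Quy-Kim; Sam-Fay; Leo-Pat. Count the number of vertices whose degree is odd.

Degrees: Ava:1, Sam:1, Pat:3, Fay:2, Kim:1, Ivy:1, Cal:1, Wes:2, Leo:3, Gus:2, Ned:4, Quy:3
Odd-degree vertices: Ava, Sam, Pat, Kim, Ivy, Cal, Leo, Quy.

8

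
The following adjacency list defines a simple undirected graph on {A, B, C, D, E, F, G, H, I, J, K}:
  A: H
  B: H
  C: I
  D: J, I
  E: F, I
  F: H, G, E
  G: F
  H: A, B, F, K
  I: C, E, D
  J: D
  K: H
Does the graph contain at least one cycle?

No

The graph has 11 vertices, 10 edges, and 1 connected component.
Since 10 = 11 - 1, the graph is a forest and contains no cycle.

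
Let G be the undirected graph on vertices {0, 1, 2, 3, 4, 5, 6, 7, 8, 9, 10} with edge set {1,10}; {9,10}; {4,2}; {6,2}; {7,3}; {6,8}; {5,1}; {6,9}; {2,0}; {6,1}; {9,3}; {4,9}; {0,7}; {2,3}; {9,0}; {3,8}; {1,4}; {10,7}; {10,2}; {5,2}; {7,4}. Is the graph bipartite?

Partition the vertices as {1, 2, 7, 8, 9} vs {0, 3, 4, 5, 6, 10}. Each listed edge has one endpoint in each part, so the graph is bipartite.

Yes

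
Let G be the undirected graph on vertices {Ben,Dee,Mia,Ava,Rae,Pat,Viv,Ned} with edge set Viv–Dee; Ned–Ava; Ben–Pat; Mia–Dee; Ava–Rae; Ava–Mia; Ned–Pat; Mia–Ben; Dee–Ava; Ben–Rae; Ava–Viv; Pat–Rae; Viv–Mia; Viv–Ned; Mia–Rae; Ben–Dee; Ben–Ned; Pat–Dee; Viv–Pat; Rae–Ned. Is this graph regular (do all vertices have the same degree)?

Yes

Degrees: Ben:5, Dee:5, Mia:5, Ava:5, Rae:5, Pat:5, Viv:5, Ned:5
Every vertex has degree 5, so the graph is 5-regular.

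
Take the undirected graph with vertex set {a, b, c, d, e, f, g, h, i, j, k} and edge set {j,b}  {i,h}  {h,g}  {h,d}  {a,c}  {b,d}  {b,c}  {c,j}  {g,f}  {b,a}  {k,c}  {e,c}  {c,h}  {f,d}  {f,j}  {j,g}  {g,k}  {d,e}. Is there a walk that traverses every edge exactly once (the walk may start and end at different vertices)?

Yes

Degrees: a:2, b:4, c:6, d:4, e:2, f:3, g:4, h:4, i:1, j:4, k:2
Odd-degree vertices: f, i (2 total).
The non-isolated vertices are connected and exactly 2 have odd degree, so an Eulerian trail exists (from f to i).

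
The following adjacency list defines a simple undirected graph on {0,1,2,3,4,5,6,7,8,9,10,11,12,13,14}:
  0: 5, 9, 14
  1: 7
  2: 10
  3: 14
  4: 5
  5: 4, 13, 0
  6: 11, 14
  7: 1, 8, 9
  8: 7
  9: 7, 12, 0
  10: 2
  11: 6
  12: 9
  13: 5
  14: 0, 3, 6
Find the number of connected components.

Component: {2, 10}
Component: {0, 1, 3, 4, 5, 6, 7, 8, 9, 11, 12, 13, 14}

2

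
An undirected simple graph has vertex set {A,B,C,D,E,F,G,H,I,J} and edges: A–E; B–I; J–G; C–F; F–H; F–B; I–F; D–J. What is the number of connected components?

Component: {A, E}
Component: {D, G, J}
Component: {B, C, F, H, I}

3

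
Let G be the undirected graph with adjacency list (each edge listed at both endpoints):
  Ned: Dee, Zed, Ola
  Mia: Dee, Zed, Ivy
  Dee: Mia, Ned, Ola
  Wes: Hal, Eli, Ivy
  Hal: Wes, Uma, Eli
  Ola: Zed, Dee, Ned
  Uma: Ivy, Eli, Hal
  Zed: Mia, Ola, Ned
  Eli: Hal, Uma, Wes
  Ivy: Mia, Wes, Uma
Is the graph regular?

Yes

Degrees: Ned:3, Mia:3, Dee:3, Wes:3, Hal:3, Ola:3, Uma:3, Zed:3, Eli:3, Ivy:3
Every vertex has degree 3, so the graph is 3-regular.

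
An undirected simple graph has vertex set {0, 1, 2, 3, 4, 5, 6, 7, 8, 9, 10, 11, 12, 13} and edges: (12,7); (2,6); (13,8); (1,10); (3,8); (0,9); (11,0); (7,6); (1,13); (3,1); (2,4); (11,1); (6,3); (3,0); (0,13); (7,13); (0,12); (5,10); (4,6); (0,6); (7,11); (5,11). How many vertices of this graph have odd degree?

2

Degrees: 0:6, 1:4, 2:2, 3:4, 4:2, 5:2, 6:5, 7:4, 8:2, 9:1, 10:2, 11:4, 12:2, 13:4
Odd-degree vertices: 6, 9.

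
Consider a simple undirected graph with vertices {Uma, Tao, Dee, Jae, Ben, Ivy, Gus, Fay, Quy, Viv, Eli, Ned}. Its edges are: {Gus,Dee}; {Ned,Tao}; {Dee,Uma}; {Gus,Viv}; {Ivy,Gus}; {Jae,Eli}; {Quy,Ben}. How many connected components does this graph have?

5

Component: {Fay}
Component: {Tao, Ned}
Component: {Jae, Eli}
Component: {Ben, Quy}
Component: {Uma, Dee, Ivy, Gus, Viv}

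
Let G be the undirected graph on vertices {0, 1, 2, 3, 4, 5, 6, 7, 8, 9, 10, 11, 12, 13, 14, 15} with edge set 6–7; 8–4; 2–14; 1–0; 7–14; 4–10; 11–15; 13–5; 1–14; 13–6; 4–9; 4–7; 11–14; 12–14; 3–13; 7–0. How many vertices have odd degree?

Degrees: 0:2, 1:2, 2:1, 3:1, 4:4, 5:1, 6:2, 7:4, 8:1, 9:1, 10:1, 11:2, 12:1, 13:3, 14:5, 15:1
Odd-degree vertices: 2, 3, 5, 8, 9, 10, 12, 13, 14, 15.

10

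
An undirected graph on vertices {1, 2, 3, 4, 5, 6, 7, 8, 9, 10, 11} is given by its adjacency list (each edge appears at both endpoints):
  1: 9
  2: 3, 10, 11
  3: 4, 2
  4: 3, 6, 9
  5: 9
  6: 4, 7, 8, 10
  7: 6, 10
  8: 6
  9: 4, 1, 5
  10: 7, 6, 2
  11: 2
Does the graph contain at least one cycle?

Yes

The graph has 11 vertices, 12 edges, and 1 connected component.
Since 12 > 11 - 1, a cycle must exist; for instance 4-3-2-10-7-6-4.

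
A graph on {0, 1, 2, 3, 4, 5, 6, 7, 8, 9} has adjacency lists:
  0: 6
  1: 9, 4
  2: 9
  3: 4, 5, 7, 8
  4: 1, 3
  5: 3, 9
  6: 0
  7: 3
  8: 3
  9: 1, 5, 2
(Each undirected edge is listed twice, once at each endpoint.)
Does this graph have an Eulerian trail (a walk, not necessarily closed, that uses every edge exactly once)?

Degrees: 0:1, 1:2, 2:1, 3:4, 4:2, 5:2, 6:1, 7:1, 8:1, 9:3
Odd-degree vertices: 0, 2, 6, 7, 8, 9 (6 total).
An Eulerian trail requires 0 or 2 odd-degree vertices; here there are 6.

No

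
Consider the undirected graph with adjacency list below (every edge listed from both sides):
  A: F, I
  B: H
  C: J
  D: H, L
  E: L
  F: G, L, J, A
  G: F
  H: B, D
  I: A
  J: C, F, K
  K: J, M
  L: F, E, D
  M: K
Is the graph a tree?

The graph has 13 vertices and 12 edges.
It is connected with exactly 12 edges, hence acyclic — it is a tree.

Yes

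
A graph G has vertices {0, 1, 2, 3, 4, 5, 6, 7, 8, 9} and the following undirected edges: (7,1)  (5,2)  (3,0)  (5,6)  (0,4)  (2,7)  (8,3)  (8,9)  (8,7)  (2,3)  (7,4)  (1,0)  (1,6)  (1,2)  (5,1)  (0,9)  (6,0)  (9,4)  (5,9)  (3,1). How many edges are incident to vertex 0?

5

Neighbors of 0: 1, 3, 4, 6, 9.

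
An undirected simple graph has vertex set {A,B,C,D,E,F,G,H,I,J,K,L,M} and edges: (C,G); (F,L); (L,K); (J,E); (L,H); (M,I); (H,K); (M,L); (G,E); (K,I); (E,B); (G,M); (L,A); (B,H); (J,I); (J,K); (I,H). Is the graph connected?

No

Component: {D}
Component: {A, B, C, E, F, G, H, I, J, K, L, M}
No edge joins these 2 groups, so the graph is disconnected.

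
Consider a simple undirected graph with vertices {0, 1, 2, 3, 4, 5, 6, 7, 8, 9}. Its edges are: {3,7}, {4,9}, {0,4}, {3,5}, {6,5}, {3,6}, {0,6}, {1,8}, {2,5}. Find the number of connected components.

2

Component: {1, 8}
Component: {0, 2, 3, 4, 5, 6, 7, 9}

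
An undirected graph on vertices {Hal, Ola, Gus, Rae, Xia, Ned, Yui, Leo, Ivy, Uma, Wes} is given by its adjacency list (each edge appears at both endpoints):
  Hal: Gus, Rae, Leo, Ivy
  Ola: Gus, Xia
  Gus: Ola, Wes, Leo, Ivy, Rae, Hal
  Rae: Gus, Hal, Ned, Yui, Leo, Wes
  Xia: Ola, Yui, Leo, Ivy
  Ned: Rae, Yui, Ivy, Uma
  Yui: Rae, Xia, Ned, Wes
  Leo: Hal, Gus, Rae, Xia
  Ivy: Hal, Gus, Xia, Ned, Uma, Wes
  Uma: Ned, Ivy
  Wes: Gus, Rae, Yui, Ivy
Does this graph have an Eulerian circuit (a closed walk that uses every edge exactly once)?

Degrees: Hal:4, Ola:2, Gus:6, Rae:6, Xia:4, Ned:4, Yui:4, Leo:4, Ivy:6, Uma:2, Wes:4
Every vertex has even degree and the edges form a single connected piece, so an Eulerian circuit exists.

Yes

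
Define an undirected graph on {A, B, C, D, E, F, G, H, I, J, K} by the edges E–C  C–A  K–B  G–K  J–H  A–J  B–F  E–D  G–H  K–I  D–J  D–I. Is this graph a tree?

No

|V| = 11, |E| = 12.
Connected but with 12 > 10 edges, so it has a cycle and is not a tree.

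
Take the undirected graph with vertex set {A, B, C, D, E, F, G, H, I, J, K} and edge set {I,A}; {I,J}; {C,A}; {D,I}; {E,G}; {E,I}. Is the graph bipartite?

Color {B, C, F, G, H, I, K} black and {A, D, E, J} white. No edge joins two same-colored vertices, so the graph is bipartite.

Yes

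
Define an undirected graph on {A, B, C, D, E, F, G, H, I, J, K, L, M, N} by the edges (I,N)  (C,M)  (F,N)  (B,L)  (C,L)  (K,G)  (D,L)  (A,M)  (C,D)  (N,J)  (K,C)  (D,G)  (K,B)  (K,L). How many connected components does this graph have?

4

Component: {E}
Component: {H}
Component: {F, I, J, N}
Component: {A, B, C, D, G, K, L, M}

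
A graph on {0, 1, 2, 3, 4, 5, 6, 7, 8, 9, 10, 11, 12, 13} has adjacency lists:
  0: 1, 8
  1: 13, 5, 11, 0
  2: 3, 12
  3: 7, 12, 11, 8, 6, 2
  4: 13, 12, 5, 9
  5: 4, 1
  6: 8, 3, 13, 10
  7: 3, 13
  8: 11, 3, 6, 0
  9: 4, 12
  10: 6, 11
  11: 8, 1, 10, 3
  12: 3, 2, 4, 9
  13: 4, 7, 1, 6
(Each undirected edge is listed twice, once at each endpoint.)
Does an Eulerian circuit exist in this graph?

Degrees: 0:2, 1:4, 2:2, 3:6, 4:4, 5:2, 6:4, 7:2, 8:4, 9:2, 10:2, 11:4, 12:4, 13:4
All degrees are even and the non-isolated vertices are connected — an Eulerian circuit exists.

Yes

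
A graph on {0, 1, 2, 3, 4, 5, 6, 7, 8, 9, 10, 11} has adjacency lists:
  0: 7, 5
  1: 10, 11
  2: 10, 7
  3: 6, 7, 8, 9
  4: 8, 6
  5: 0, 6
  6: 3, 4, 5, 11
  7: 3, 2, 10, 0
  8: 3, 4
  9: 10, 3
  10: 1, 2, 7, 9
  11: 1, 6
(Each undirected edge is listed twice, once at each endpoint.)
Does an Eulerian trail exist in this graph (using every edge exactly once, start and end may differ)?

Yes

Degrees: 0:2, 1:2, 2:2, 3:4, 4:2, 5:2, 6:4, 7:4, 8:2, 9:2, 10:4, 11:2
Odd-degree vertices: none (0 total).
With 0 odd-degree vertices and all edges in one connected piece, an Eulerian trail exists.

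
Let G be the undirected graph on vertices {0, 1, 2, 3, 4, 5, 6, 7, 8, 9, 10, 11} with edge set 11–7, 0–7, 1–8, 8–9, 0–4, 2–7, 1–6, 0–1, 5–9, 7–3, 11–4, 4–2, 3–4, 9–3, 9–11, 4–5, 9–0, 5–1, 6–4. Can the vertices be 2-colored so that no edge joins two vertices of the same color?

Partition the vertices as {1, 4, 7, 9, 10} vs {0, 2, 3, 5, 6, 8, 11}. Each listed edge has one endpoint in each part, so the graph is bipartite.

Yes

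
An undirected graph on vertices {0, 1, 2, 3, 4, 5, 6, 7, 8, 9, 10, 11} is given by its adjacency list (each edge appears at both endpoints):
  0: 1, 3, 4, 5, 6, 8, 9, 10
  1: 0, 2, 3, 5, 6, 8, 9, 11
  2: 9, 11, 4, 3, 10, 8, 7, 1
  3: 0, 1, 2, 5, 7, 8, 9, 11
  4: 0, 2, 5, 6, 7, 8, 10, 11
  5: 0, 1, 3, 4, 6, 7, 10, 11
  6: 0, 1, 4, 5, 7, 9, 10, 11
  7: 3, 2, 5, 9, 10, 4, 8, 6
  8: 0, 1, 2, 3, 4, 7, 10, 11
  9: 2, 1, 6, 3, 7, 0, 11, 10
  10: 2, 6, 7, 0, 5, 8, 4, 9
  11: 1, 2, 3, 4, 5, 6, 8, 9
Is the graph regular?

Yes

Degrees: 0:8, 1:8, 2:8, 3:8, 4:8, 5:8, 6:8, 7:8, 8:8, 9:8, 10:8, 11:8
All degrees equal 8; the graph is regular.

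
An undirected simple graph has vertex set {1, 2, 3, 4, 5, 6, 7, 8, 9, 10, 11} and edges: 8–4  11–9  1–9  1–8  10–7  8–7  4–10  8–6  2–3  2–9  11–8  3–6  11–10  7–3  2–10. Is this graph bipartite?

Yes

A valid 2-coloring puts {3, 5, 8, 9, 10} on one side and {1, 2, 4, 6, 7, 11} on the other; every edge crosses between the two sides.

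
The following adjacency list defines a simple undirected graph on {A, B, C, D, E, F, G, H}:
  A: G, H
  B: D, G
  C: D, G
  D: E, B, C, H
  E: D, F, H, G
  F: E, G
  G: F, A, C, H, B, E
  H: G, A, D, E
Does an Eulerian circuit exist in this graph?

Degrees: A:2, B:2, C:2, D:4, E:4, F:2, G:6, H:4
Every vertex has even degree and the edges form a single connected piece, so an Eulerian circuit exists.

Yes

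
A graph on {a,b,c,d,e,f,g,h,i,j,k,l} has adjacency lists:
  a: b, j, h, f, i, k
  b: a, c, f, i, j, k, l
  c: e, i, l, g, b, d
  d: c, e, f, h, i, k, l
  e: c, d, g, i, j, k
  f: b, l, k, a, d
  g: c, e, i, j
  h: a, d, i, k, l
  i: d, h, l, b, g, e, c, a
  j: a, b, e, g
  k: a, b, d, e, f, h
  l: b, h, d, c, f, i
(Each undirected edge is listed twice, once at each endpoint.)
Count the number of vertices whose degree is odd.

4

Degrees: a:6, b:7, c:6, d:7, e:6, f:5, g:4, h:5, i:8, j:4, k:6, l:6
Odd-degree vertices: b, d, f, h.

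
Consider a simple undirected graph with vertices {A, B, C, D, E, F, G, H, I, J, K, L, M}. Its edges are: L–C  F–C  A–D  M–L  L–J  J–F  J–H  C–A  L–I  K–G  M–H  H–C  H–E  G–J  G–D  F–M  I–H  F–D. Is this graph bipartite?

Yes

Color {B, C, D, E, I, J, K, M} black and {A, F, G, H, L} white. No edge joins two same-colored vertices, so the graph is bipartite.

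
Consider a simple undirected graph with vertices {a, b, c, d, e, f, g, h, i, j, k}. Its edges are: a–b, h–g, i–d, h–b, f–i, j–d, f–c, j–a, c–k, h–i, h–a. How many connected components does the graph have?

2

Component: {e}
Component: {a, b, c, d, f, g, h, i, j, k}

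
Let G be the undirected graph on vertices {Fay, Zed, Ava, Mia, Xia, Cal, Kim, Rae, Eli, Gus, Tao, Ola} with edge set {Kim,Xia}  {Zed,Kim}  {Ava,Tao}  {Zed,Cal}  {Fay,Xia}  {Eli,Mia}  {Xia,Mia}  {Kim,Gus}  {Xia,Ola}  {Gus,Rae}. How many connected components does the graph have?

2

Component: {Ava, Tao}
Component: {Fay, Zed, Mia, Xia, Cal, Kim, Rae, Eli, Gus, Ola}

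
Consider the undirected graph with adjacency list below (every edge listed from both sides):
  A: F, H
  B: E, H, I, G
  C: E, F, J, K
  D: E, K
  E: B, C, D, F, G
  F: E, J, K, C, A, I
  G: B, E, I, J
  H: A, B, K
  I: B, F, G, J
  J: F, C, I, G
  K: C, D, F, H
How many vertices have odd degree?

Degrees: A:2, B:4, C:4, D:2, E:5, F:6, G:4, H:3, I:4, J:4, K:4
Odd-degree vertices: E, H.

2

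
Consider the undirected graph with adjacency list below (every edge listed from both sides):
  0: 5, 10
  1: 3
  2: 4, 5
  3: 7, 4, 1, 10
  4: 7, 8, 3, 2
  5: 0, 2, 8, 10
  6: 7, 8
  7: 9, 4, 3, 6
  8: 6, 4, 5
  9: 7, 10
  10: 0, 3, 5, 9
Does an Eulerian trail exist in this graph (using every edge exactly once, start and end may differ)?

Yes

Degrees: 0:2, 1:1, 2:2, 3:4, 4:4, 5:4, 6:2, 7:4, 8:3, 9:2, 10:4
Odd-degree vertices: 1, 8 (2 total).
With 2 odd-degree vertices and all edges in one connected piece, an Eulerian trail exists (from 1 to 8).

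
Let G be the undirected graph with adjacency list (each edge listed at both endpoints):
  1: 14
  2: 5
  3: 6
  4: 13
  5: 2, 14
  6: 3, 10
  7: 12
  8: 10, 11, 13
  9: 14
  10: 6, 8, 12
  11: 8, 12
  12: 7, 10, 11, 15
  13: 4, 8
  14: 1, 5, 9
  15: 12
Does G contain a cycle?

Yes

|V| = 15, |E| = 14, number of components = 2.
One cycle is 10-8-11-12-10.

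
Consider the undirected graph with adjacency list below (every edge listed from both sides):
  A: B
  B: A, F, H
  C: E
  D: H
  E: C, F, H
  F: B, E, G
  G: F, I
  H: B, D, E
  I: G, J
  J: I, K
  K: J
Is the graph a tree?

No

|V| = 11, |E| = 11.
Connected but with 11 > 10 edges, so it has a cycle and is not a tree.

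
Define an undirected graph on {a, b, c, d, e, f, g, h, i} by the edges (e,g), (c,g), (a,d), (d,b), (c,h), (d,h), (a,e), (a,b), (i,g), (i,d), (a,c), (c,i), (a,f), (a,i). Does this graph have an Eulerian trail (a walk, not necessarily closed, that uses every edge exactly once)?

Degrees: a:6, b:2, c:4, d:4, e:2, f:1, g:3, h:2, i:4
Odd-degree vertices: f, g (2 total).
The non-isolated vertices are connected and exactly 2 have odd degree, so an Eulerian trail exists (from f to g).

Yes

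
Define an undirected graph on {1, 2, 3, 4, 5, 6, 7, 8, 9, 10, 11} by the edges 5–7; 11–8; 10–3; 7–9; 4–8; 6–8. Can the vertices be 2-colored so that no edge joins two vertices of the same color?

Color {1, 2, 7, 8, 10} black and {3, 4, 5, 6, 9, 11} white. No edge joins two same-colored vertices, so the graph is bipartite.

Yes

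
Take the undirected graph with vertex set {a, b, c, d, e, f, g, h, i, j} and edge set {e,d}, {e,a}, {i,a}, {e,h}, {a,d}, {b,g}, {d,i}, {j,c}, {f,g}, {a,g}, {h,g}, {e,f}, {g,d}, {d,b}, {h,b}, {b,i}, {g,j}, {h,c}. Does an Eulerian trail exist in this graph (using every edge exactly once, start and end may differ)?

Yes

Degrees: a:4, b:4, c:2, d:5, e:4, f:2, g:6, h:4, i:3, j:2
Odd-degree vertices: d, i (2 total).
The non-isolated vertices are connected and exactly 2 have odd degree, so an Eulerian trail exists (from d to i).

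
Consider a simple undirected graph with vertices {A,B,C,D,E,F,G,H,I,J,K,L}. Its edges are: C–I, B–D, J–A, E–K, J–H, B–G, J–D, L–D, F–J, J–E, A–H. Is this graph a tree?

The graph has 12 vertices and 11 edges.
It splits into 2 components, so it cannot be a tree.

No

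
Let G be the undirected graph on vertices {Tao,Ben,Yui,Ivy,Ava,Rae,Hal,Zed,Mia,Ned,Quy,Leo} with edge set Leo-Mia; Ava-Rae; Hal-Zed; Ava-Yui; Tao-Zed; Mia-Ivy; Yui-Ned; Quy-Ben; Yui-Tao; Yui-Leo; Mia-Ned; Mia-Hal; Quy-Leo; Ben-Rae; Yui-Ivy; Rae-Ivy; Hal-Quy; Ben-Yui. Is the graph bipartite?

Partition the vertices as {Yui, Rae, Zed, Mia, Quy} vs {Tao, Ben, Ivy, Ava, Hal, Ned, Leo}. Each listed edge has one endpoint in each part, so the graph is bipartite.

Yes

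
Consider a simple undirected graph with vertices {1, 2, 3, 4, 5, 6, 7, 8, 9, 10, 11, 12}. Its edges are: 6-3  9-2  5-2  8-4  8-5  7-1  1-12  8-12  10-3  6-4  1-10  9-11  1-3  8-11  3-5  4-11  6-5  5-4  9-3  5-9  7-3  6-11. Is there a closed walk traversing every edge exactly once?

Yes

Degrees: 1:4, 2:2, 3:6, 4:4, 5:6, 6:4, 7:2, 8:4, 9:4, 10:2, 11:4, 12:2
All degrees are even and the non-isolated vertices are connected — an Eulerian circuit exists.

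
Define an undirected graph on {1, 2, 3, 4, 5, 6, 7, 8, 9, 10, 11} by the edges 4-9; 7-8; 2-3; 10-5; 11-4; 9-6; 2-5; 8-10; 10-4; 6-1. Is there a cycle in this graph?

No

|V| = 11, |E| = 10, number of components = 1.
A forest on 11 vertices with 1 component has exactly 10 edges, which matches — so no cycle.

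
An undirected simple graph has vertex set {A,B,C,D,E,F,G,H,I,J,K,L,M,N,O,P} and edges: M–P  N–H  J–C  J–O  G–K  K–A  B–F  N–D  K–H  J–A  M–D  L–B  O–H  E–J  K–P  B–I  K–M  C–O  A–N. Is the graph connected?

No

Component: {B, F, I, L}
Component: {A, C, D, E, G, H, J, K, M, N, O, P}
No edge joins these 2 groups, so the graph is disconnected.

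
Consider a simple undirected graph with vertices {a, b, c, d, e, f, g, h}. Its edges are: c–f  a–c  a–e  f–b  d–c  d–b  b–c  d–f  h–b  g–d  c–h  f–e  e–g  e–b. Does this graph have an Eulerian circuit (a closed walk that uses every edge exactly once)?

No

Degrees: a:2, b:5, c:5, d:4, e:4, f:4, g:2, h:2
b, c have odd degree; an Eulerian circuit needs every degree to be even, so none exists.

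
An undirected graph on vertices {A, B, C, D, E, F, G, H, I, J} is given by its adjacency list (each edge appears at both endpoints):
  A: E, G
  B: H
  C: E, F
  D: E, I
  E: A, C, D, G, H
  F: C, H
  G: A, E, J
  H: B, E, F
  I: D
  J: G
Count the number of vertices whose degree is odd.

Degrees: A:2, B:1, C:2, D:2, E:5, F:2, G:3, H:3, I:1, J:1
Odd-degree vertices: B, E, G, H, I, J.

6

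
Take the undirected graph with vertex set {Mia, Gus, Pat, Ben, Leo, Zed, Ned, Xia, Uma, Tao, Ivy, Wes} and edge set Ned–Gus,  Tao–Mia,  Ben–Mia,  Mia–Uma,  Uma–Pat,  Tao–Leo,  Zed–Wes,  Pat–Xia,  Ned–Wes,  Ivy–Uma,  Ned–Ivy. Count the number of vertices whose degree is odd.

Degrees: Mia:3, Gus:1, Pat:2, Ben:1, Leo:1, Zed:1, Ned:3, Xia:1, Uma:3, Tao:2, Ivy:2, Wes:2
Odd-degree vertices: Mia, Gus, Ben, Leo, Zed, Ned, Xia, Uma.

8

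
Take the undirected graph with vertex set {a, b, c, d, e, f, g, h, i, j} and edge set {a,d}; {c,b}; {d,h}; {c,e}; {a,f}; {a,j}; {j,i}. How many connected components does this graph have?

Component: {g}
Component: {b, c, e}
Component: {a, d, f, h, i, j}

3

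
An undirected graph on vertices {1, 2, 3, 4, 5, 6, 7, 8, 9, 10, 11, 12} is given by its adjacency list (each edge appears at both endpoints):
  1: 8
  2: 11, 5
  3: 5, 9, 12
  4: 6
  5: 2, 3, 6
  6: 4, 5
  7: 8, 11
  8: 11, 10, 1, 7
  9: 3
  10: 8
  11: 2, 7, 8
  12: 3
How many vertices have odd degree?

8

Degrees: 1:1, 2:2, 3:3, 4:1, 5:3, 6:2, 7:2, 8:4, 9:1, 10:1, 11:3, 12:1
Odd-degree vertices: 1, 3, 4, 5, 9, 10, 11, 12.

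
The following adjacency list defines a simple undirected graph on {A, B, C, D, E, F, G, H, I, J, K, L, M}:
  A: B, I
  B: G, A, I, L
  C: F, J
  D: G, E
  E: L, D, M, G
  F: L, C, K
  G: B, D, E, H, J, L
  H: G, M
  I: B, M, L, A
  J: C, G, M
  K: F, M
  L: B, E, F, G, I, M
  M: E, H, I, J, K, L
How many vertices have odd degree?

2

Degrees: A:2, B:4, C:2, D:2, E:4, F:3, G:6, H:2, I:4, J:3, K:2, L:6, M:6
Odd-degree vertices: F, J.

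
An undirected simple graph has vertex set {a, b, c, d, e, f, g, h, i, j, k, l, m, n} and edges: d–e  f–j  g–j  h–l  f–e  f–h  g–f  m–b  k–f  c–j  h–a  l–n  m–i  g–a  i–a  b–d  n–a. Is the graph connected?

Starting from a and exploring outward reaches every vertex (a, h, i, g, n, l, f, m, j, k, e, b, c, d); the graph is connected.

Yes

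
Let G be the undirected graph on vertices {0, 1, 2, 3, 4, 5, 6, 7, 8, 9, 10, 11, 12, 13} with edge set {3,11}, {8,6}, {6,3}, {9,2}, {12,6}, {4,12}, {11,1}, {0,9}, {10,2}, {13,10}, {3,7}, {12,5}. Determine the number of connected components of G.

Component: {0, 2, 9, 10, 13}
Component: {1, 3, 4, 5, 6, 7, 8, 11, 12}

2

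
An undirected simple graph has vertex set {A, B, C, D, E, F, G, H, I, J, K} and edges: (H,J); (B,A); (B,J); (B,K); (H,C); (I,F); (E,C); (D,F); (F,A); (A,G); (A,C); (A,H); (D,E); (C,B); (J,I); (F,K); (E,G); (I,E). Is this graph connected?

Yes

Starting from A and exploring outward reaches every vertex (A, F, B, G, C, H, I, D, K, J, E); the graph is connected.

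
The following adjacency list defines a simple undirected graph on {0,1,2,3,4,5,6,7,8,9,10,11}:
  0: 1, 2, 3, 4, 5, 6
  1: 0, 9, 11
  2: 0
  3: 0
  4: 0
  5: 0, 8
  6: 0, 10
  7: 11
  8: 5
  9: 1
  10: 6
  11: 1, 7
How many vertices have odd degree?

Degrees: 0:6, 1:3, 2:1, 3:1, 4:1, 5:2, 6:2, 7:1, 8:1, 9:1, 10:1, 11:2
Odd-degree vertices: 1, 2, 3, 4, 7, 8, 9, 10.

8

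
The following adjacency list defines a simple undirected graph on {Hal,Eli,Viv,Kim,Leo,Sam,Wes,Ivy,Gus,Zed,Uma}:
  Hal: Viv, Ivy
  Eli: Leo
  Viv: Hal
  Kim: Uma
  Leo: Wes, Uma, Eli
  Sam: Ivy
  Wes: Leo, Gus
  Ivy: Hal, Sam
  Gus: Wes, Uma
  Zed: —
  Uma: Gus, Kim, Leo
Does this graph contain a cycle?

The graph has 11 vertices, 9 edges, and 3 connected components.
One cycle is Leo-Uma-Gus-Wes-Leo.

Yes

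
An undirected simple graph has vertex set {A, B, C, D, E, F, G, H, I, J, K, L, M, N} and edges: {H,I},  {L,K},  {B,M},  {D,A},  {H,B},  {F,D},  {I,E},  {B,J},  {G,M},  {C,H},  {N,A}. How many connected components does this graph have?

3

Component: {K, L}
Component: {A, D, F, N}
Component: {B, C, E, G, H, I, J, M}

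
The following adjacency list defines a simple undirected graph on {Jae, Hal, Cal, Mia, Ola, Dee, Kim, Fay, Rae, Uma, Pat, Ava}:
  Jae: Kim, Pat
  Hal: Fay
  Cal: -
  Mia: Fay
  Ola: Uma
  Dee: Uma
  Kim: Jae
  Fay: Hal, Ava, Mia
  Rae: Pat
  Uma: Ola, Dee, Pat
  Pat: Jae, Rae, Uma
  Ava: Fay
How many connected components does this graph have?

3

Component: {Cal}
Component: {Hal, Mia, Fay, Ava}
Component: {Jae, Ola, Dee, Kim, Rae, Uma, Pat}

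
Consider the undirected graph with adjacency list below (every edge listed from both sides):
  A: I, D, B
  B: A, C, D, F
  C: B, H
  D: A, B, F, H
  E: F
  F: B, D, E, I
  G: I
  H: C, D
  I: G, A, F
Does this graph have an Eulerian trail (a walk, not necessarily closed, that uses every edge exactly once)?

Degrees: A:3, B:4, C:2, D:4, E:1, F:4, G:1, H:2, I:3
Odd-degree vertices: A, E, G, I (4 total).
An Eulerian trail requires 0 or 2 odd-degree vertices; here there are 4.

No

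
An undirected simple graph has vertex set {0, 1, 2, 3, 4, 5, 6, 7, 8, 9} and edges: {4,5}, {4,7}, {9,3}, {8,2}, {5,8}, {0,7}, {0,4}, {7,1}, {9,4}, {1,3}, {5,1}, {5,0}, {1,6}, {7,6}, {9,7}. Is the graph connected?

A breadth-first search from 0 visits 0, 5, 7, 4, 1, 8, 9, 6, 3, 2 — all 10 vertices — so the graph is connected.

Yes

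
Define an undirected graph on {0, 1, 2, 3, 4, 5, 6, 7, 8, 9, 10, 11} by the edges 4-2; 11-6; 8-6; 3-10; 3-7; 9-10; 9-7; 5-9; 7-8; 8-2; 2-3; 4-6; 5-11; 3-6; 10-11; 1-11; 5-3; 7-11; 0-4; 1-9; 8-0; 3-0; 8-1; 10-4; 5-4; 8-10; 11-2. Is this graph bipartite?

Partition the vertices as {3, 4, 8, 9, 11} vs {0, 1, 2, 5, 6, 7, 10}. Each listed edge has one endpoint in each part, so the graph is bipartite.

Yes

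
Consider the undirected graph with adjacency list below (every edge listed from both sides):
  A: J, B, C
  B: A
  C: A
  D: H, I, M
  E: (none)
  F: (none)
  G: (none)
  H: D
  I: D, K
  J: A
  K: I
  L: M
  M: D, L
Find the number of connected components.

Component: {E}
Component: {F}
Component: {G}
Component: {A, B, C, J}
Component: {D, H, I, K, L, M}

5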